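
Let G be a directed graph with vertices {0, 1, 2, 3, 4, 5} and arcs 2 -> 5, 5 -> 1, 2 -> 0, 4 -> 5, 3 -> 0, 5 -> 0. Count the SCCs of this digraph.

{5} is an SCC by itself.
{3} is an SCC by itself.
{4} is an SCC by itself.
{0} is an SCC by itself.
{1} is an SCC by itself.
(and 1 more singleton SCC)
That gives 6 strongly connected components.

6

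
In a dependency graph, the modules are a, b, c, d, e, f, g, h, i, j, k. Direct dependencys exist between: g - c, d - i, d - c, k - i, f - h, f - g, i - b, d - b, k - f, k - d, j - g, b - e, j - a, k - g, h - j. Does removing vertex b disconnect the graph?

Deleting b raises the number of components from 1 to 2, so b is a cut vertex.

Yes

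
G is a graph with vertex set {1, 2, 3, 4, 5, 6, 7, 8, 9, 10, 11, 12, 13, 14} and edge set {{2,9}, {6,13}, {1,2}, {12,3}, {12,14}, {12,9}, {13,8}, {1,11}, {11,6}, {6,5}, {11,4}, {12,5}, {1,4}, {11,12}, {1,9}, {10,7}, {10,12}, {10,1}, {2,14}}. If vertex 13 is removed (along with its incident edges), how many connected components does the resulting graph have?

With 13 gone, the remaining components are: {8}; {1, 2, 3, 4, 5, 6, 7, 9, 10, 11, 12, 14}.
That is 2 components.

2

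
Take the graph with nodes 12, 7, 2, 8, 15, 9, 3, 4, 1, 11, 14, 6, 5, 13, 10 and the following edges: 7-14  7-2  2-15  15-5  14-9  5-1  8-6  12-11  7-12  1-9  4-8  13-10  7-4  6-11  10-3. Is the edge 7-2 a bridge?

After removing 7-2, the path 7-14-9-1-5-15-2 still connects them, so the edge is not a bridge.

No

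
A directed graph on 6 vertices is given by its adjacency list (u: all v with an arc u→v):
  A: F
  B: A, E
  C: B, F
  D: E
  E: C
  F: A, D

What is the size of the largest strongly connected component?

{A, B, C, D, E, F} are all mutually reachable — one SCC of size 6.
The largest has 6 vertices.

6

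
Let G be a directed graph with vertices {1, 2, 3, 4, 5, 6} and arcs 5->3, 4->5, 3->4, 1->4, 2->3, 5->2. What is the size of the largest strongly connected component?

{2, 3, 4, 5} are all mutually reachable — one SCC of size 4.
{1} is an SCC by itself.
{6} is an SCC by itself.
The largest has 4 vertices.

4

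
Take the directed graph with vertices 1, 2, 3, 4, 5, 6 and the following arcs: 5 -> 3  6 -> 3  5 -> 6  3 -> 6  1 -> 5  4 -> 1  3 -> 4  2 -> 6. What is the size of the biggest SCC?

{1, 3, 4, 5, 6} are all mutually reachable — one SCC of size 5.
{2} is an SCC by itself.
The largest has 5 vertices.

5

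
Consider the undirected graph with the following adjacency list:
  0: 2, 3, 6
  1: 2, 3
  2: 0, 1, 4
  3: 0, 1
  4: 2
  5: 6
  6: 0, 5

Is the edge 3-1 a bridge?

No

After removing 3-1, the path 3-0-2-1 still connects them, so the edge is not a bridge.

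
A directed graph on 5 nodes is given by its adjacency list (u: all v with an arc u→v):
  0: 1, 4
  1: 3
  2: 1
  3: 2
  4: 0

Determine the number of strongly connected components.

2

{1, 2, 3} are all mutually reachable — one SCC of size 3.
{0, 4} are all mutually reachable — one SCC of size 2.
That gives 2 strongly connected components.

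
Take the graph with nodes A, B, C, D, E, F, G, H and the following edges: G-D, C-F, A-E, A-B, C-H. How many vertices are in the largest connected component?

3

Starting from D we can reach D, G. That is one component of size 2.
Starting from A we can reach A, B, E. That is one component of size 3.
Starting from C we can reach C, F, H. That is one component of size 3.
The largest has 3 vertices.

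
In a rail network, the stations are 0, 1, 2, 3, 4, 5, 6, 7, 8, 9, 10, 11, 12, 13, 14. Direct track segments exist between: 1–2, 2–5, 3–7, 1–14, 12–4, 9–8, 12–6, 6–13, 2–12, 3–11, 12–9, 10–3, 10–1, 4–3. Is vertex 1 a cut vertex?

Yes

Deleting 1 raises the number of components from 2 to 3, so 1 is a cut vertex.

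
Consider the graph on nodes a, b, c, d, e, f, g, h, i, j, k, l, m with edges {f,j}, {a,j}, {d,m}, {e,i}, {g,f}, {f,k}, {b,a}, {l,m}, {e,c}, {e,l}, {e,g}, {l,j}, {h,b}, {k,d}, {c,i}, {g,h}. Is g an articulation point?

Deleting g leaves 1 component (was 1) (its neighbors e, f, h remain connected to each other), so g is not a cut vertex.

No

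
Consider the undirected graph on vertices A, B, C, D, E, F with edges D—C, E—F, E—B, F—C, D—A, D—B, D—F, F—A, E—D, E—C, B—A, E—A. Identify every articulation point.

Removing C, for instance, still leaves 1 component. No single vertex removal increases the component count — the graph has no articulation points.

none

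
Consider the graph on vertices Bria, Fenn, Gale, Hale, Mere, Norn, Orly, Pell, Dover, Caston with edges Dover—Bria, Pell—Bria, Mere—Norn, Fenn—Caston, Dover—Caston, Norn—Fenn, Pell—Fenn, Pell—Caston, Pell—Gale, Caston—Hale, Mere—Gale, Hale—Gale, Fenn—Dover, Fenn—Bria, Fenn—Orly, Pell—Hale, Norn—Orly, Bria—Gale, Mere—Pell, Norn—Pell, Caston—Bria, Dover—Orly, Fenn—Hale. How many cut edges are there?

The edges on the cycle Mere-Norn-Pell-Fenn-Dover-Caston-Hale-Gale-Mere are not bridges since each lies on that cycle.
Every edge lies on some cycle, so there are no bridges.

0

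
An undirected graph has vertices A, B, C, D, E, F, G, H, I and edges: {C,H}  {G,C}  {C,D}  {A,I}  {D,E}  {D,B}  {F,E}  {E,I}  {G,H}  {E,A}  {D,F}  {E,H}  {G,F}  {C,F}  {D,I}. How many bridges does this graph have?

The edges on the cycle G-C-D-F-G are not bridges since each lies on that cycle.
But removing B–D disconnects B from D — this is a bridge.

1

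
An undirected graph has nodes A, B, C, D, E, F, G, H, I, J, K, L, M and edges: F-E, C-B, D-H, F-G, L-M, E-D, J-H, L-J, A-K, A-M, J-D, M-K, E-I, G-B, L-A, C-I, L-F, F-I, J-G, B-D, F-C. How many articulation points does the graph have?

Removing L increases the component count from 1 to 2, so L is a cut vertex.
By contrast removing E leaves 1 component; it is not a cut vertex. No other vertex is a cut vertex either.

1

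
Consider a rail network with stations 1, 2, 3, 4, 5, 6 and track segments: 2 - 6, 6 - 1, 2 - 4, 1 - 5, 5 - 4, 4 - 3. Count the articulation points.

Removing 4 increases the component count from 1 to 2, so 4 is a cut vertex.
By contrast removing 6 leaves 1 component; it is not a cut vertex. No other vertex is a cut vertex either.

1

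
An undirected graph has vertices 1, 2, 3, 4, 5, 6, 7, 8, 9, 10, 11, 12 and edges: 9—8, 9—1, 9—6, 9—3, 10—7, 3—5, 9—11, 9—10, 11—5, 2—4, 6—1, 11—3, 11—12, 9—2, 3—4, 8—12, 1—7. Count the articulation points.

Removing 9 increases the component count from 1 to 2, so 9 is a cut vertex.
By contrast removing 3 leaves 1 component; it is not a cut vertex. No other vertex is a cut vertex either.

1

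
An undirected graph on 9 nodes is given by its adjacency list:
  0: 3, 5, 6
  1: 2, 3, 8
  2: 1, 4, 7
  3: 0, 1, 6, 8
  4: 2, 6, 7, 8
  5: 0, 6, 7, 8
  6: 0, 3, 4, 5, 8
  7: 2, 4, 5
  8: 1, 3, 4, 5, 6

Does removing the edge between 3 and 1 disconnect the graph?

No

After removing 3-1, the path 3-8-1 still connects them, so the edge is not a bridge.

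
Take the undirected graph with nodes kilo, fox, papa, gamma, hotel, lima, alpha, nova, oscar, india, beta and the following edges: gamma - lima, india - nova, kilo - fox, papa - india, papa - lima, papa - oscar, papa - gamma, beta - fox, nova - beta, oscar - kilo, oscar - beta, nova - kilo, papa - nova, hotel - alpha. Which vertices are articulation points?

papa

Removing papa increases the component count from 2 to 3, so papa is a cut vertex.
By contrast removing lima leaves 2 components; it is not a cut vertex. No other vertex is a cut vertex either.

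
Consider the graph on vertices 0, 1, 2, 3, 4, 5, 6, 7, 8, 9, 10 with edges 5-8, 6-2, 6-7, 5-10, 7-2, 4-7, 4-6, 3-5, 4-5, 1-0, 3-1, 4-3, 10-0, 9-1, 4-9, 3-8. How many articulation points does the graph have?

1

Removing 4 increases the component count from 1 to 2, so 4 is a cut vertex.
By contrast removing 3 leaves 1 component; it is not a cut vertex. No other vertex is a cut vertex either.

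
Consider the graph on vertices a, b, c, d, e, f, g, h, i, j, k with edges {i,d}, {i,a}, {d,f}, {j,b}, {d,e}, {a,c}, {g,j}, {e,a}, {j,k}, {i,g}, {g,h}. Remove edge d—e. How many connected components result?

d and e are still connected via d-i-a-e, so the component count stays at 1.

1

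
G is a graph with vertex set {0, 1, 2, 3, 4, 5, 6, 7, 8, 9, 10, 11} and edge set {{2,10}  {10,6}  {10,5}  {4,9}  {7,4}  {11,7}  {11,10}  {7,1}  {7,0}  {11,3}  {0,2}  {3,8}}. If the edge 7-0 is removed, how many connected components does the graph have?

1

7 and 0 are still connected via 7-11-10-2-0, so the component count stays at 1.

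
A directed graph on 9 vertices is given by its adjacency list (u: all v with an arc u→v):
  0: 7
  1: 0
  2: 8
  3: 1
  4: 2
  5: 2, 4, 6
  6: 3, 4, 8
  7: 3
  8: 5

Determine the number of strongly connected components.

{2, 4, 5, 6, 8} are all mutually reachable — one SCC of size 5.
{0, 1, 3, 7} are all mutually reachable — one SCC of size 4.
That gives 2 strongly connected components.

2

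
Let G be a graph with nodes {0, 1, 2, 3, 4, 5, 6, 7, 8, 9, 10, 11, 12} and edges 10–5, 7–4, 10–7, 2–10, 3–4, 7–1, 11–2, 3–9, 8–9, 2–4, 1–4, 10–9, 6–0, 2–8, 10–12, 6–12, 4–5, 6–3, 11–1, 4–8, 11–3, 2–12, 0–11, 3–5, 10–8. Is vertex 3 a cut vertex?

Deleting 3 leaves 1 component (was 1) (its neighbors 4, 5, 6, 9, 11 remain connected to each other), so 3 is not a cut vertex.

No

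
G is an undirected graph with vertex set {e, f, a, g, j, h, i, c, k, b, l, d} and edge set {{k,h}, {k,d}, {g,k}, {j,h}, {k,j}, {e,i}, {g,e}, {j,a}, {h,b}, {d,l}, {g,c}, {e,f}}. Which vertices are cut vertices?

Removing d increases the component count from 1 to 2, so d is a cut vertex.
Removing e increases the component count from 1 to 3, so e is a cut vertex.
Removing g increases the component count from 1 to 3, so g is a cut vertex.
Likewise h, j, k are cut vertices.
By contrast removing c leaves 1 component; it is not a cut vertex. No other vertex is a cut vertex either.

d, e, g, h, j, k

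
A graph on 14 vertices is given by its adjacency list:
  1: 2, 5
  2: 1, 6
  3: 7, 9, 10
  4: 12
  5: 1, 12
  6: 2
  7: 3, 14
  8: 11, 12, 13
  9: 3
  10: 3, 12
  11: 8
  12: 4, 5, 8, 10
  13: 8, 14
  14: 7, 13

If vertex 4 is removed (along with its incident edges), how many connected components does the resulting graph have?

With 4 gone, the remaining components are: {1, 2, 3, 5, 6, 7, 8, 9, 10, 11, 12, 13, 14}.
That is 1 component.

1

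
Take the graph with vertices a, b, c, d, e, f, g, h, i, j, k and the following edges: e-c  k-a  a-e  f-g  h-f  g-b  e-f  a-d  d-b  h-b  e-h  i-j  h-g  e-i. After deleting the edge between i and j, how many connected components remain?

Before removal there is 1 component.
i-j is a bridge — removing it separates i's side from j's side.
After removal: 2 components.

2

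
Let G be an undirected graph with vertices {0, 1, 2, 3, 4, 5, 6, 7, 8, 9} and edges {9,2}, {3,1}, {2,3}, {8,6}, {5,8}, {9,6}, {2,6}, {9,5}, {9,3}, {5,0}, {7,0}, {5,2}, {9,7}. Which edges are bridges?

1-3

The edges on the cycle 9-5-8-6-9 are not bridges since each lies on that cycle.
But removing 1 - 3 disconnects 1 from 3 — this is a bridge.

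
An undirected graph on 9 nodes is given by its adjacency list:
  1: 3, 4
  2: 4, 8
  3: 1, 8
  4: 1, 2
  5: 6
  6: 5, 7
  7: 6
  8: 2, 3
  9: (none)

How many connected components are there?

9 is isolated — a component by itself.
Starting from 5 we can reach 5, 6, 7. That is one component of size 3.
Starting from 1 we can reach 1, 2, 3, 4, 8. That is one component of size 5.
Total: 3 components.

3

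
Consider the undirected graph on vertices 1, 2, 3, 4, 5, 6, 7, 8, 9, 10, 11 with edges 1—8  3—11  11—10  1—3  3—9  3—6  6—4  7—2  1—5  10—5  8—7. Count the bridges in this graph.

6

The edges on the cycle 1-3-11-10-5-1 are not bridges since each lies on that cycle.
But removing 7—2 disconnects 7 from 2; removing 6—4 disconnects 6 from 4; removing 1—8 disconnects 1 from 8; removing 3—6 disconnects 3 from 6 — these are bridges.
In total 6 edges are bridges.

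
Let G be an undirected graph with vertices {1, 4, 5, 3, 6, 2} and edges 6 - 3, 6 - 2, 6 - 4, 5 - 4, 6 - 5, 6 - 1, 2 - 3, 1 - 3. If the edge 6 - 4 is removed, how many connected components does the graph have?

6 and 4 are still connected via 6-5-4, so the component count stays at 1.

1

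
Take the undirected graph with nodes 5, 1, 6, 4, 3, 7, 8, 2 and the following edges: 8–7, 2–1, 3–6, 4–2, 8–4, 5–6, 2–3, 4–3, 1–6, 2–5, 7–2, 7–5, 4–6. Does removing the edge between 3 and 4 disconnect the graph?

No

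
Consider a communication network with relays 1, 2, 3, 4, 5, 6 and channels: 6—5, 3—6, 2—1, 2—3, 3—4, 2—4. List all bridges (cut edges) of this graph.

The edges on the cycle 2-3-4-2 are not bridges since each lies on that cycle.
But removing 6—5 disconnects 6 from 5; removing 3—6 disconnects 3 from 6; removing 2—1 disconnects 2 from 1 — these are bridges.

1-2, 3-6, 5-6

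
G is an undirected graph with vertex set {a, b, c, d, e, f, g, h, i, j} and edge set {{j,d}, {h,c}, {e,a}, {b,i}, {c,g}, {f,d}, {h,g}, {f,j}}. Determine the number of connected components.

Starting from b we can reach b, i. That is one component of size 2.
Starting from a we can reach a, e. That is one component of size 2.
Starting from c we can reach c, g, h. That is one component of size 3.
Starting from d we can reach d, f, j. That is one component of size 3.
Total: 4 components.

4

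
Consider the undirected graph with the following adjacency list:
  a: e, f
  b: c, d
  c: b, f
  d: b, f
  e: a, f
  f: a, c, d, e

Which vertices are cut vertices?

f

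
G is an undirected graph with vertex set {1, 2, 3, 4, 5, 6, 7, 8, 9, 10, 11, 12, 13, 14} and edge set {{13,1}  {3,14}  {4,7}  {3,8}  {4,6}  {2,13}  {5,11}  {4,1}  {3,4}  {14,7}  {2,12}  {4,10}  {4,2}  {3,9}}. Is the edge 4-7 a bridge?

No

After removing 4-7, the path 4-3-14-7 still connects them, so the edge is not a bridge.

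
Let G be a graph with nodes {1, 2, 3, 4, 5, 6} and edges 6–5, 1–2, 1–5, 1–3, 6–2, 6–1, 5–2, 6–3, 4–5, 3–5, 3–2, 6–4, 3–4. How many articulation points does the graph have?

Removing 5, for instance, still leaves 1 component. No single vertex removal increases the component count — the graph has no articulation points.

0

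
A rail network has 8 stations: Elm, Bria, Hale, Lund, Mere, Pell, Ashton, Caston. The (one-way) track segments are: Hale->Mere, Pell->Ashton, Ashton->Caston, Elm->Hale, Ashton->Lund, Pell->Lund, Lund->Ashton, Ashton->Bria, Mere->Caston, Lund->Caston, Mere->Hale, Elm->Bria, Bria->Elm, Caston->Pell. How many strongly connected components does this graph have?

1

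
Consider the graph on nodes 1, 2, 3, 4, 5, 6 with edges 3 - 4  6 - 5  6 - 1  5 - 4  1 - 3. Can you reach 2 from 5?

The component containing 5 is {1, 3, 4, 5, 6}, and 2 is not in it.

No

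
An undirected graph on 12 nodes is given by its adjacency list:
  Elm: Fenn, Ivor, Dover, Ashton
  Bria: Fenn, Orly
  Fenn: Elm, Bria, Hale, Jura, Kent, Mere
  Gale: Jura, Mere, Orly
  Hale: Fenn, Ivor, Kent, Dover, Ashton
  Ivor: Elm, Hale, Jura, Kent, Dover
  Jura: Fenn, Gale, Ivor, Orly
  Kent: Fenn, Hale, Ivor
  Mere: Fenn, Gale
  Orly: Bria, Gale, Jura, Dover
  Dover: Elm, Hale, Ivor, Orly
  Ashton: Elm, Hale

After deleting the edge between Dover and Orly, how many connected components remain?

Dover and Orly are still connected via Dover-Ivor-Jura-Orly, so the component count stays at 1.

1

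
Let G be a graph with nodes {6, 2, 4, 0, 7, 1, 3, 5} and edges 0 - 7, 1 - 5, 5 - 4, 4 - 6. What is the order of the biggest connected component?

3 is isolated — a component by itself.
2 is isolated — a component by itself.
Starting from 0 we can reach 0, 7. That is one component of size 2.
Starting from 1 we can reach 1, 4, 5, 6. That is one component of size 4.
The largest has 4 vertices.

4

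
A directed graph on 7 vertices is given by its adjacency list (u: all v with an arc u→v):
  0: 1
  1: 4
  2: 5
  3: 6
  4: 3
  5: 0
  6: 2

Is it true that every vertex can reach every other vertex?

From 1 we can reach every vertex (0, 1, 2, 3, 4, 5, 6), and every vertex can reach 1 (0, 1, 2, 3, 4, 5, 6). So the whole graph is one strongly connected component.

Yes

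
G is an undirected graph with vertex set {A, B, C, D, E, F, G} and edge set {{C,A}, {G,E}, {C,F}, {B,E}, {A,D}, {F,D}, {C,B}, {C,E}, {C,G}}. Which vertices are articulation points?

Removing C increases the component count from 1 to 2, so C is a cut vertex.
By contrast removing B leaves 1 component; it is not a cut vertex. No other vertex is a cut vertex either.

C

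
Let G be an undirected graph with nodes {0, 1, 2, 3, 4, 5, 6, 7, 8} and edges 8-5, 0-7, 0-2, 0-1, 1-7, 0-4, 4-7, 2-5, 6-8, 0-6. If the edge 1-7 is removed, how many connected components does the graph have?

2

1 and 7 are still connected via 1-0-7, so the component count stays at 2.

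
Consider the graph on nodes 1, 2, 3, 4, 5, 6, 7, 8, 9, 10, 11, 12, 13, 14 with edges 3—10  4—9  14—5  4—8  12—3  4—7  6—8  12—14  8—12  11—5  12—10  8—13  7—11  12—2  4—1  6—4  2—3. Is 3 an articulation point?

No

Deleting 3 leaves 1 component (was 1) (its neighbors 2, 10, 12 remain connected to each other), so 3 is not a cut vertex.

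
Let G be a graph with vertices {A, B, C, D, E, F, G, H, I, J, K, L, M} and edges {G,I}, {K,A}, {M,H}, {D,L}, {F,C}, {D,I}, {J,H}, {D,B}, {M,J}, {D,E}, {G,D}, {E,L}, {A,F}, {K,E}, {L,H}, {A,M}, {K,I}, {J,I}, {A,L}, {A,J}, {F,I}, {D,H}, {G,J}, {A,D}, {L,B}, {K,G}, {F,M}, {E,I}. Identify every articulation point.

Removing F increases the component count from 1 to 2, so F is a cut vertex.
By contrast removing I leaves 1 component; it is not a cut vertex. No other vertex is a cut vertex either.

F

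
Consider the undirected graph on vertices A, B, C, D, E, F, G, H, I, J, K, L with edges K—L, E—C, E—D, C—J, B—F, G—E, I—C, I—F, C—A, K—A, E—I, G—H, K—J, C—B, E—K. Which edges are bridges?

D-E, E-G, G-H, K-L

The edges on the cycle I-C-B-F-I are not bridges since each lies on that cycle.
But removing D—E disconnects D from E; removing G—E disconnects G from E; removing H—G disconnects H from G; removing L—K disconnects L from K — these are bridges.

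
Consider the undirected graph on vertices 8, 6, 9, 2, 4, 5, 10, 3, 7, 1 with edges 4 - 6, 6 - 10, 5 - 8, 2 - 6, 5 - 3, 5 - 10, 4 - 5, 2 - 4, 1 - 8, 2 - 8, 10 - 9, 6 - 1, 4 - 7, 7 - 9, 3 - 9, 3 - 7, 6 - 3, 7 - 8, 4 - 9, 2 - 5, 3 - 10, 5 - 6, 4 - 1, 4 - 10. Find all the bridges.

The edges on the cycle 2-4-1-6-5-2 are not bridges since each lies on that cycle.
Every edge lies on some cycle, so there are no bridges.

none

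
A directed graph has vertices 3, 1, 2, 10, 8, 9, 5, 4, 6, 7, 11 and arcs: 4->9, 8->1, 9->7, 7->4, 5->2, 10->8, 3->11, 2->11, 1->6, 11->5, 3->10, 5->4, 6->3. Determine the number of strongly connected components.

3

{1, 3, 6, 8, 10} are all mutually reachable — one SCC of size 5.
{2, 5, 11} are all mutually reachable — one SCC of size 3.
{4, 7, 9} are all mutually reachable — one SCC of size 3.
That gives 3 strongly connected components.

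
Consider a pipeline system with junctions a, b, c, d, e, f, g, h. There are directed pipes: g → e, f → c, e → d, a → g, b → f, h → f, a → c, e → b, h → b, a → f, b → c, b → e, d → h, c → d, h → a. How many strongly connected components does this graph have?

1

{a, b, c, d, e, f, g, h} are all mutually reachable — one SCC of size 8.
That gives 1 strongly connected component.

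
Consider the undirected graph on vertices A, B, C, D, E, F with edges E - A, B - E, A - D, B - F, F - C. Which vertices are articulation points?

Removing A increases the component count from 1 to 2, so A is a cut vertex.
Removing B increases the component count from 1 to 2, so B is a cut vertex.
Removing E increases the component count from 1 to 2, so E is a cut vertex.
Likewise F is a cut vertex.
By contrast removing D leaves 1 component; it is not a cut vertex. No other vertex is a cut vertex either.

A, B, E, F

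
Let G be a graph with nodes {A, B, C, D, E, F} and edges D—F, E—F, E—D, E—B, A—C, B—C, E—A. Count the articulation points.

Removing E increases the component count from 1 to 2, so E is a cut vertex.
By contrast removing D leaves 1 component; it is not a cut vertex. No other vertex is a cut vertex either.

1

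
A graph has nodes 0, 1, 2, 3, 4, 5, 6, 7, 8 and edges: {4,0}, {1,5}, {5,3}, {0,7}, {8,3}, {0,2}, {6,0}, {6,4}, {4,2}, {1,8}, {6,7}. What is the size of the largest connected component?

5

Starting from 1 we can reach 1, 3, 5, 8. That is one component of size 4.
Starting from 0 we can reach 0, 2, 4, 6, 7. That is one component of size 5.
The largest has 5 vertices.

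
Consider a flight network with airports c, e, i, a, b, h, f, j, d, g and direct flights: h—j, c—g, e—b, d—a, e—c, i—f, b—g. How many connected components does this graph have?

Starting from a we can reach a, d. That is one component of size 2.
Starting from f we can reach f, i. That is one component of size 2.
Starting from h we can reach h, j. That is one component of size 2.
Starting from b we can reach b, c, e, g. That is one component of size 4.
Total: 4 components.

4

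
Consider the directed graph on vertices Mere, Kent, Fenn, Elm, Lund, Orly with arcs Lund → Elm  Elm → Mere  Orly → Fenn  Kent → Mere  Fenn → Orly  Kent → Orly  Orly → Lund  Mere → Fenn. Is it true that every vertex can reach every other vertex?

No

There is no directed path from Orly to Kent, so the graph is not strongly connected.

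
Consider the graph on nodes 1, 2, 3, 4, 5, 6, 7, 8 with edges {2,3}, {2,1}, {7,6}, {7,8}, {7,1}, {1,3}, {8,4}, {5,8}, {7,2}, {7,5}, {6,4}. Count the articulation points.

Removing 7 increases the component count from 1 to 2, so 7 is a cut vertex.
By contrast removing 4 leaves 1 component; it is not a cut vertex. No other vertex is a cut vertex either.

1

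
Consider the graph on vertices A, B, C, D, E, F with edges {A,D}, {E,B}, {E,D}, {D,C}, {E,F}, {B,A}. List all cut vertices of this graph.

Removing D increases the component count from 1 to 2, so D is a cut vertex.
Removing E increases the component count from 1 to 2, so E is a cut vertex.
By contrast removing C leaves 1 component; it is not a cut vertex. No other vertex is a cut vertex either.

D, E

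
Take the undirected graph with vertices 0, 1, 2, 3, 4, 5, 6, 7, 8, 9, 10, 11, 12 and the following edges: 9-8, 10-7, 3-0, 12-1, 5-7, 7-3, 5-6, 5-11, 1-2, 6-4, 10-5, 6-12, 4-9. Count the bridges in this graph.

The edges on the cycle 10-5-7-10 are not bridges since each lies on that cycle.
But removing 5-11 disconnects 5 from 11; removing 2-1 disconnects 2 from 1; removing 4-9 disconnects 4 from 9; removing 9-8 disconnects 9 from 8 — these are bridges.
In total 10 edges are bridges.

10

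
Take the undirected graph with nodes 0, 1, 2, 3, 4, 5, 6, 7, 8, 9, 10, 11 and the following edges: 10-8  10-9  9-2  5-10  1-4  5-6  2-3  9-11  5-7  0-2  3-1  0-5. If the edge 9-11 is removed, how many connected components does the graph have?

Before removal there is 1 component.
9-11 is a bridge — removing it separates 9's side from 11's side.
After removal: 2 components.

2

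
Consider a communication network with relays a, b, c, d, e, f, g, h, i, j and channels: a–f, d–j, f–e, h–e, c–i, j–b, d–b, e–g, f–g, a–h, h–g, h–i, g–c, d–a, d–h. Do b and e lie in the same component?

From b we can reach a, b, c, d, e, f, g, h, i, j, which includes e.

Yes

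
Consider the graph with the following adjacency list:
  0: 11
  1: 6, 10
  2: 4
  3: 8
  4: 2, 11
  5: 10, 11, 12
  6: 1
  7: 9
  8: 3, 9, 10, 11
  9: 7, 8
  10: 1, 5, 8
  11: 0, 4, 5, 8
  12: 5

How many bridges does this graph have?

The edges on the cycle 10-8-11-5-10 are not bridges since each lies on that cycle.
But removing 7-9 disconnects 7 from 9; removing 8-9 disconnects 8 from 9; removing 6-1 disconnects 6 from 1; removing 10-1 disconnects 10 from 1 — these are bridges.
In total 9 edges are bridges.

9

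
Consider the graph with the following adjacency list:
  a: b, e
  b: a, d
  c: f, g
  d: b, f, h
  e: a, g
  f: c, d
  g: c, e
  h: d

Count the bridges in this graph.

1

The edges on the cycle e-g-c-f-d-b-a-e are not bridges since each lies on that cycle.
But removing d-h disconnects d from h — this is a bridge.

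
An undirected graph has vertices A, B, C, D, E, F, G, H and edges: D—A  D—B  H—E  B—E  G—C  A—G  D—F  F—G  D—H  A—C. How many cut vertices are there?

1

Removing D increases the component count from 1 to 2, so D is a cut vertex.
By contrast removing A leaves 1 component; it is not a cut vertex. No other vertex is a cut vertex either.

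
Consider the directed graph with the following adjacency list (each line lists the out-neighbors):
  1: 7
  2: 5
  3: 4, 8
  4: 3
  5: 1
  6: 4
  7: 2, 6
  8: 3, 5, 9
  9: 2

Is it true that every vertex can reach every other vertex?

Yes

From 7 we can reach every vertex (1, 2, 3, 4, 5, 6, 7, 8, 9), and every vertex can reach 7 (1, 2, 3, 4, 5, 6, 7, 8, 9). So the whole graph is one strongly connected component.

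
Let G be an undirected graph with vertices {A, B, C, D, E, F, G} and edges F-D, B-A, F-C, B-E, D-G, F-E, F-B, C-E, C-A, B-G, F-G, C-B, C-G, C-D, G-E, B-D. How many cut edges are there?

0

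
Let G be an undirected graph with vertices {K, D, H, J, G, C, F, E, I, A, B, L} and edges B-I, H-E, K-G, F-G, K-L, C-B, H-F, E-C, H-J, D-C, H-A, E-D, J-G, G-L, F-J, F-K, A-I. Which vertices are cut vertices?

H

Removing H increases the component count from 1 to 2, so H is a cut vertex.
By contrast removing K leaves 1 component; it is not a cut vertex. No other vertex is a cut vertex either.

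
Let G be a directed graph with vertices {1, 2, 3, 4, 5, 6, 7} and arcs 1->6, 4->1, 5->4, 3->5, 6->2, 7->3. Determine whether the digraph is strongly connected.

No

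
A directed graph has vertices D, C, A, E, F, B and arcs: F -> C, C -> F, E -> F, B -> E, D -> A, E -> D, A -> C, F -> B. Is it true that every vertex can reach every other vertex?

From C we can reach every vertex (A, B, C, D, E, F), and every vertex can reach C (A, B, C, D, E, F). So the whole graph is one strongly connected component.

Yes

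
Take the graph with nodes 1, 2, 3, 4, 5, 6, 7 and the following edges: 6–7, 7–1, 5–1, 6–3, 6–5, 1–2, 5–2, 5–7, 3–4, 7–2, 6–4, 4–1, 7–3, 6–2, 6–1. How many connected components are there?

1

Starting from 1 we can reach 1, 2, 3, 4, 5, 6, 7. That is one component of size 7.
Total: 1 component.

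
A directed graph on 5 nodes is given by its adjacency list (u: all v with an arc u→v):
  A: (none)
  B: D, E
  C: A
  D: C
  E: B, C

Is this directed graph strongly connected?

There is no directed path from A to E, so the graph is not strongly connected.

No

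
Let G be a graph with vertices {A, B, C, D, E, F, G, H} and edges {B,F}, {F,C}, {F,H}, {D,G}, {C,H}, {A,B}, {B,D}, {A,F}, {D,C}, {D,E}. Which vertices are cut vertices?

D

Removing D increases the component count from 1 to 3, so D is a cut vertex.
By contrast removing F leaves 1 component; it is not a cut vertex. No other vertex is a cut vertex either.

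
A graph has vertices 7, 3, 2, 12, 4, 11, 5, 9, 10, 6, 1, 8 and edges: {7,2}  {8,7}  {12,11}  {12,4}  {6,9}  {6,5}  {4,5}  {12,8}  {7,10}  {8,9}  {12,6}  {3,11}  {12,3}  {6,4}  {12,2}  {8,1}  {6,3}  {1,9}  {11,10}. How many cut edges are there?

0

The edges on the cycle 12-6-3-11-10-7-8-12 are not bridges since each lies on that cycle.
Every edge lies on some cycle, so there are no bridges.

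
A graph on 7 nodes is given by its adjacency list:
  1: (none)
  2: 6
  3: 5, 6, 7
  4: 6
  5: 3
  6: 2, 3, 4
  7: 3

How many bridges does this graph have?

removing 3-5 disconnects 3 from 5; removing 3-7 disconnects 3 from 7; removing 3-6 disconnects 3 from 6; removing 4-6 disconnects 4 from 6 — these are bridges.
In total 5 edges are bridges.

5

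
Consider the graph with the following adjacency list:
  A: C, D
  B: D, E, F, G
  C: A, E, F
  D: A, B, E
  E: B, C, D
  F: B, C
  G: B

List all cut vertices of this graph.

Removing B increases the component count from 1 to 2, so B is a cut vertex.
By contrast removing D leaves 1 component; it is not a cut vertex. No other vertex is a cut vertex either.

B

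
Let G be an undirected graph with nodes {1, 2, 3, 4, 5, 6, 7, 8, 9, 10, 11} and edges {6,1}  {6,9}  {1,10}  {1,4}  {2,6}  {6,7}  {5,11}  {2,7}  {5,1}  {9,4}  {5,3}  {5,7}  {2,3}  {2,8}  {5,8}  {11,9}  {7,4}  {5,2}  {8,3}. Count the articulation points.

Removing 1 increases the component count from 1 to 2, so 1 is a cut vertex.
By contrast removing 8 leaves 1 component; it is not a cut vertex. No other vertex is a cut vertex either.

1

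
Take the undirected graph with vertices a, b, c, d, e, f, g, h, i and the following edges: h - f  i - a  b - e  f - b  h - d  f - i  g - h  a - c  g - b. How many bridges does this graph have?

The edges on the cycle g-h-f-b-g are not bridges since each lies on that cycle.
But removing b - e disconnects b from e; removing c - a disconnects c from a; removing f - i disconnects f from i; removing h - d disconnects h from d — these are bridges.
In total 5 edges are bridges.

5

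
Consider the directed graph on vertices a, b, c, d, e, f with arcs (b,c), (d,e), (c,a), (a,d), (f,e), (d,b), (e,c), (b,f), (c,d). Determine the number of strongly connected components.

{a, b, c, d, e, f} are all mutually reachable — one SCC of size 6.
That gives 1 strongly connected component.

1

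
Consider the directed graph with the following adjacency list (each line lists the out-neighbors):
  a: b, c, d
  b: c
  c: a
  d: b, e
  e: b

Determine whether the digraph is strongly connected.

Yes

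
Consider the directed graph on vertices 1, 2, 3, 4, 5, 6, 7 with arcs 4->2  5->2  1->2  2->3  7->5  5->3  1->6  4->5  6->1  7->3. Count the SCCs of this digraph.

6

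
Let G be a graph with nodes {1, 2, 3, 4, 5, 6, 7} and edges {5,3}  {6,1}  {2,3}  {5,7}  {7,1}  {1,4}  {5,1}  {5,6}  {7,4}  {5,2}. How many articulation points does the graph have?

Removing 5 increases the component count from 1 to 2, so 5 is a cut vertex.
By contrast removing 7 leaves 1 component; it is not a cut vertex. No other vertex is a cut vertex either.

1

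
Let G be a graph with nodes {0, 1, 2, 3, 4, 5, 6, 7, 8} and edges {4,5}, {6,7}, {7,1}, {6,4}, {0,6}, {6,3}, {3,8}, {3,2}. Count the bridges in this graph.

8

removing 5–4 disconnects 5 from 4; removing 2–3 disconnects 2 from 3; removing 6–7 disconnects 6 from 7; removing 6–0 disconnects 6 from 0 — these are bridges.
In total 8 edges are bridges.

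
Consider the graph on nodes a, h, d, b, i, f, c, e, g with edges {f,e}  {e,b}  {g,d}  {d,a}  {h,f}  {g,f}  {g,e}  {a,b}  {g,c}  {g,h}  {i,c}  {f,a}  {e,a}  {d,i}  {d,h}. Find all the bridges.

The edges on the cycle g-d-i-c-g are not bridges since each lies on that cycle.
Every edge lies on some cycle, so there are no bridges.

none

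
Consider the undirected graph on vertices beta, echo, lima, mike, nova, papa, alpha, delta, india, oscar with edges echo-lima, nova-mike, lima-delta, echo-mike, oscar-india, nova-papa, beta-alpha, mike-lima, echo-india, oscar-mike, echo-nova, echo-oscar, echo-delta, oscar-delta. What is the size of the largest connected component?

Starting from beta we can reach beta, alpha. That is one component of size 2.
Starting from echo we can reach echo, lima, mike, nova, papa, delta, india, oscar. That is one component of size 8.
The largest has 8 vertices.

8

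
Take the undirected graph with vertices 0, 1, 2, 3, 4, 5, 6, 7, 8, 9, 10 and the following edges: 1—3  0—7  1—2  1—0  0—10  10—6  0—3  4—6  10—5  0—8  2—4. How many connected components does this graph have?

2

9 is isolated — a component by itself.
Starting from 0 we can reach 0, 1, 2, 3, 4, 5, 6, 7, 8, 10. That is one component of size 10.
Total: 2 components.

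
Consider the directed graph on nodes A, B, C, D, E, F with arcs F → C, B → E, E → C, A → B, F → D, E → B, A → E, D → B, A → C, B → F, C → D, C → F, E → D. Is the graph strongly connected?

There is no directed path from D to A, so the graph is not strongly connected.

No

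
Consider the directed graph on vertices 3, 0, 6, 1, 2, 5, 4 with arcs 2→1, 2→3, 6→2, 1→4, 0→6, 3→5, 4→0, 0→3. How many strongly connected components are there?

3

{0, 1, 2, 4, 6} are all mutually reachable — one SCC of size 5.
{5} is an SCC by itself.
{3} is an SCC by itself.
That gives 3 strongly connected components.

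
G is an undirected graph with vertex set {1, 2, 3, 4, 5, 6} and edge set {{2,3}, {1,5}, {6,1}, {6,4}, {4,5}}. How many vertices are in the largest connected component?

4

Starting from 2 we can reach 2, 3. That is one component of size 2.
Starting from 1 we can reach 1, 4, 5, 6. That is one component of size 4.
The largest has 4 vertices.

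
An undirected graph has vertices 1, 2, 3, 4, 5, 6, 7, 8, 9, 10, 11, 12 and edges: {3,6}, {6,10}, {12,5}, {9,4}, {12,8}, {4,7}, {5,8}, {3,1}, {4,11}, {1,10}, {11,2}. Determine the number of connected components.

Starting from 5 we can reach 5, 8, 12. That is one component of size 3.
Starting from 1 we can reach 1, 3, 6, 10. That is one component of size 4.
Starting from 2 we can reach 2, 4, 7, 9, 11. That is one component of size 5.
Total: 3 components.

3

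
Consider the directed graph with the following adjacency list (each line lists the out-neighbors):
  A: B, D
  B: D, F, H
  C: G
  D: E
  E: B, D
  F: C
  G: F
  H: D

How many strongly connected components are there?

{B, D, E, H} are all mutually reachable — one SCC of size 4.
{C, F, G} are all mutually reachable — one SCC of size 3.
{A} is an SCC by itself.
That gives 3 strongly connected components.

3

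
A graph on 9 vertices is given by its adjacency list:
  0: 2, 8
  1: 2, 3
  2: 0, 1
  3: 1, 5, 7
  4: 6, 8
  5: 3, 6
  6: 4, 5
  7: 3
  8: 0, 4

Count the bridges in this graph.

The edges on the cycle 2-1-3-5-6-4-8-0-2 are not bridges since each lies on that cycle.
But removing 7-3 disconnects 7 from 3 — this is a bridge.

1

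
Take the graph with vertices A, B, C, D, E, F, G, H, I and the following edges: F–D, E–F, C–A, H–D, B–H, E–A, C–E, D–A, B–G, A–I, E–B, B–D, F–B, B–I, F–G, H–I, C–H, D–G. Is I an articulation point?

No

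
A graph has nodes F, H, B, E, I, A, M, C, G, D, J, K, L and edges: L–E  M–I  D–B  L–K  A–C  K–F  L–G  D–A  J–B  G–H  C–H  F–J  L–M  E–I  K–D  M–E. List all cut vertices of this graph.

Removing L increases the component count from 1 to 2, so L is a cut vertex.
By contrast removing K leaves 1 component; it is not a cut vertex. No other vertex is a cut vertex either.

L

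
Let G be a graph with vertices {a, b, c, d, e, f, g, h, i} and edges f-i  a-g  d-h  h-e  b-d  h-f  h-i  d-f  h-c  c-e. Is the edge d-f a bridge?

No

After removing d-f, the path d-h-f still connects them, so the edge is not a bridge.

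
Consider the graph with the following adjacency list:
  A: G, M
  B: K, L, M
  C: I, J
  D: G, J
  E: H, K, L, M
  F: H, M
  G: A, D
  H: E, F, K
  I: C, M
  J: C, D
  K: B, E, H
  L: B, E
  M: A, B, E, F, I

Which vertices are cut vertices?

M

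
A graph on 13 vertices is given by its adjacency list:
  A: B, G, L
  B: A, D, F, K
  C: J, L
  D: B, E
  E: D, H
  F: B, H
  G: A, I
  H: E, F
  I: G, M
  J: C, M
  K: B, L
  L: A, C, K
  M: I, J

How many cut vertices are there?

1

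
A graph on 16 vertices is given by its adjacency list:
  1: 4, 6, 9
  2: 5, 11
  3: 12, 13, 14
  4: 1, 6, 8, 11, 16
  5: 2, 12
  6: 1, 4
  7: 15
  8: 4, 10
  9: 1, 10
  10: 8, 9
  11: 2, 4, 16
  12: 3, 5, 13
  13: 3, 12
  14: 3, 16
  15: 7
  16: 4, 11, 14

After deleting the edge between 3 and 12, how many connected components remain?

2

3 and 12 are still connected via 3-13-12, so the component count stays at 2.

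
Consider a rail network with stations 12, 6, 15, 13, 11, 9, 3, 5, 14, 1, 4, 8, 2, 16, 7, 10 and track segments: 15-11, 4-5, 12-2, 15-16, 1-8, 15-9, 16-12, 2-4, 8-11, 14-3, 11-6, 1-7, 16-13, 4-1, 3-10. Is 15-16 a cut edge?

After removing 15-16, the path 15-11-8-1-4-2-12-16 still connects them, so the edge is not a bridge.

No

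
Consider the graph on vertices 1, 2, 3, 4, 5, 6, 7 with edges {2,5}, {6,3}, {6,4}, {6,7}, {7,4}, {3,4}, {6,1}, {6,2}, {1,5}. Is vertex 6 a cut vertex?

Yes

Deleting 6 raises the number of components from 1 to 2, so 6 is a cut vertex.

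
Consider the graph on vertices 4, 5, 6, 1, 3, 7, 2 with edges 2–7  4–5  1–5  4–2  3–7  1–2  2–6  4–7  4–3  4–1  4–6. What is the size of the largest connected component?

Starting from 1 we can reach 1, 2, 3, 4, 5, 6, 7. That is one component of size 7.
The largest has 7 vertices.

7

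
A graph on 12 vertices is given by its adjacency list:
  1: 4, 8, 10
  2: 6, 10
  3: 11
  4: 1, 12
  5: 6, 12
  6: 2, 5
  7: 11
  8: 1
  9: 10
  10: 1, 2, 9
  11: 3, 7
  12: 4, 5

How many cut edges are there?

4

The edges on the cycle 10-1-4-12-5-6-2-10 are not bridges since each lies on that cycle.
But removing 10-9 disconnects 10 from 9; removing 8-1 disconnects 8 from 1; removing 3-11 disconnects 3 from 11; removing 11-7 disconnects 11 from 7 — these are bridges.
That makes 4 bridges.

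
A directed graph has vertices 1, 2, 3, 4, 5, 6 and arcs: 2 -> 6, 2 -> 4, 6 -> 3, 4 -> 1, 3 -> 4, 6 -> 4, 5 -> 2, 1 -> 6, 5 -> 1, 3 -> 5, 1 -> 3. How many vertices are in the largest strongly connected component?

{1, 2, 3, 4, 5, 6} are all mutually reachable — one SCC of size 6.
The largest has 6 vertices.

6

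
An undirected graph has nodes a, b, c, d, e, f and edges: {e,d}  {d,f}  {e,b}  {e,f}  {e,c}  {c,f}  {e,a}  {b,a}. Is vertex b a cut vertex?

Deleting b leaves 1 component (was 1) (its neighbors a, e remain connected to each other), so b is not a cut vertex.

No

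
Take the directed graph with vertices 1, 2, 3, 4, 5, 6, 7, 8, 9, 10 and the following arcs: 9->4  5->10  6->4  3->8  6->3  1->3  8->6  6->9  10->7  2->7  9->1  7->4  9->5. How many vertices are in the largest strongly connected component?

{1, 3, 6, 8, 9} are all mutually reachable — one SCC of size 5.
{4} is an SCC by itself.
{7} is an SCC by itself.
{10} is an SCC by itself.
{5} is an SCC by itself.
(and 1 more singleton SCC)
The largest has 5 vertices.

5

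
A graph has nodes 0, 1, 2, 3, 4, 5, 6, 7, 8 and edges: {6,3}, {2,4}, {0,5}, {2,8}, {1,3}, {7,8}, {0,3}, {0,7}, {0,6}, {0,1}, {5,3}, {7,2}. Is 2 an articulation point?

Deleting 2 raises the number of components from 1 to 2, so 2 is a cut vertex.

Yes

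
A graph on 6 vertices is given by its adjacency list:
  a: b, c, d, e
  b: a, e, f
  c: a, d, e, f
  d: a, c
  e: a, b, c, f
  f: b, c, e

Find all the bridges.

none

The edges on the cycle d-a-b-f-c-d are not bridges since each lies on that cycle.
Every edge lies on some cycle, so there are no bridges.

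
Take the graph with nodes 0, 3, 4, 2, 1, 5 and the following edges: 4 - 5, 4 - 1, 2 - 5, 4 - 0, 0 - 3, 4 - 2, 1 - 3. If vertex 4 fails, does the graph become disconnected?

Yes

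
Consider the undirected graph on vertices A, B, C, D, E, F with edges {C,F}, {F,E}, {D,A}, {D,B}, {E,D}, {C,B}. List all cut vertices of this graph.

Removing D increases the component count from 1 to 2, so D is a cut vertex.
By contrast removing F leaves 1 component; it is not a cut vertex. No other vertex is a cut vertex either.

D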